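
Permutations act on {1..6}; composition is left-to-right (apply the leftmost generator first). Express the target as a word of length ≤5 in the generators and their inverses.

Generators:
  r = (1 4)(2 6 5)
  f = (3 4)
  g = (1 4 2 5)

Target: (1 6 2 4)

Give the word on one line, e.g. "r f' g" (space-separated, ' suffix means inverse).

r' g r

  after r': (1 4)(2 5 6)
  after g: (1 2)(5 6)
  after r: (1 6 2 4)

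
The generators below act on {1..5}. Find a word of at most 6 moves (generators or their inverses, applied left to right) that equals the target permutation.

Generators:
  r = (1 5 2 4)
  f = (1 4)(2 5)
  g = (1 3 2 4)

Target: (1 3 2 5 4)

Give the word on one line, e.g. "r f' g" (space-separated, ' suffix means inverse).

g f r f f

  after g: (1 3 2 4)
  after f: (1 3 5 2)
  after r: (1 3 2 5 4)
  after f: (1 3 5)
  after f: (1 3 2 5 4)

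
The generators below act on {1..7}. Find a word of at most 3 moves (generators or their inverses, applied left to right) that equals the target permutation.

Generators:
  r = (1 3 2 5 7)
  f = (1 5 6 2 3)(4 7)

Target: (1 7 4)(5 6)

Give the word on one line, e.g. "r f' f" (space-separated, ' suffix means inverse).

f r

  after f: (1 5 6 2 3)(4 7)
  after r: (1 7 4)(5 6)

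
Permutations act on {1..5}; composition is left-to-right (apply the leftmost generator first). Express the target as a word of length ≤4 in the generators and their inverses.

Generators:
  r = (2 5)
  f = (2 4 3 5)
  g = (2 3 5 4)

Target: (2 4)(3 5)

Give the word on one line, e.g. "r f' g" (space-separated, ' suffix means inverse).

g' r'

  after g': (2 4 5 3)
  after r': (2 4)(3 5)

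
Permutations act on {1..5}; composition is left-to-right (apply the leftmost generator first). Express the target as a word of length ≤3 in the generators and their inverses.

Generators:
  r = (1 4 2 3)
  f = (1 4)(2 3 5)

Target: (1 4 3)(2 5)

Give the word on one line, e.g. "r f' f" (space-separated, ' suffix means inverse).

r f' f'

  after r: (1 4 2 3)
  after f': (3 4 5)
  after f': (1 4 3)(2 5)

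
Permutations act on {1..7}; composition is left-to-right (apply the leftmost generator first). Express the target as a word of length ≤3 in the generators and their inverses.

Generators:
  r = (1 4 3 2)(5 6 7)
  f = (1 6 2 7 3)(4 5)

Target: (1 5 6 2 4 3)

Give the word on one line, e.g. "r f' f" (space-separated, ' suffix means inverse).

f' f' r

  after f': (1 3 7 2 6)(4 5)
  after f': (1 7 6 3 2)
  after r: (1 5 6 2 4 3)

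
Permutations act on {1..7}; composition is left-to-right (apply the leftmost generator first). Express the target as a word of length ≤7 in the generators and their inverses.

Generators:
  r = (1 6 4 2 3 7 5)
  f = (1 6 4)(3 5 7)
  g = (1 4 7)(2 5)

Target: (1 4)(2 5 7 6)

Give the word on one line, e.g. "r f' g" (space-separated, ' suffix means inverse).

g f f r' g

  after g: (1 4 7)(2 5)
  after f: (2 7 6 4 3 5)
  after f: (1 6)(2 3 7 4 5)
  after r': (4 7 6 5)
  after g: (1 4)(2 5 7 6)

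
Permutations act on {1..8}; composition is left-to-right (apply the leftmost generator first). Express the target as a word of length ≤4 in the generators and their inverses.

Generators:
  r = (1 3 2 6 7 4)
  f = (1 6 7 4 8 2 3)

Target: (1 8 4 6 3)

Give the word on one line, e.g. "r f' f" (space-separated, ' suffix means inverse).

r f' f' r

  after r: (1 3 2 6 7 4)
  after f': (1 2)(3 8 4)
  after f': (1 8 7 6)(2 3 4)
  after r: (1 8 4 6 3)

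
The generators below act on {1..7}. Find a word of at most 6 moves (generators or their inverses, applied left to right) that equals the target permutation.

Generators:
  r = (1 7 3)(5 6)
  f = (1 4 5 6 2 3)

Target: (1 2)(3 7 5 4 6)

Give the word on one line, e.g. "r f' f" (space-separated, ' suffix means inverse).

r f' r' f' f'

  after r: (1 7 3)(5 6)
  after f': (1 7 2 6 4)
  after r': (2 5 6 4 3 7)
  after f': (1 3 7 6)(2 4)
  after f': (1 2)(3 7 5 4 6)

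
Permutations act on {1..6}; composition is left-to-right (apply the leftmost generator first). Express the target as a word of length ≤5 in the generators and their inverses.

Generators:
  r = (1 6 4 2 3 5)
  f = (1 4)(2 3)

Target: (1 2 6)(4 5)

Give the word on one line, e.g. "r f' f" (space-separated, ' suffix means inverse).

  after r: (1 6 4 2 3 5)
  after f': (1 6)(3 5 4)
  after r': (2 4)(5 6)
  after f': (1 4 3 2)(5 6)
  after r: (1 2 6)(4 5)

r f' r' f' r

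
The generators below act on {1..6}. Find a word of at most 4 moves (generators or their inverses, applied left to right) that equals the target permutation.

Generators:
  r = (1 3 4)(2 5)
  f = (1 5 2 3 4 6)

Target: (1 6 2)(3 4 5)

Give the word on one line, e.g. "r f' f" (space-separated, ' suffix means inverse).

r f f r'

  after r: (1 3 4)(2 5)
  after f: (1 4 5 3 6)
  after f: (1 6 5 4 2 3)
  after r': (1 6 2)(3 4 5)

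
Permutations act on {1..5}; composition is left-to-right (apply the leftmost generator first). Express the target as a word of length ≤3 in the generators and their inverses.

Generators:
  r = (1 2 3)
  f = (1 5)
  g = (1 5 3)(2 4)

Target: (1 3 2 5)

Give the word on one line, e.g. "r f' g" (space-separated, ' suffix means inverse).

  after r': (1 3 2)
  after f': (1 3 2 5)

r' f'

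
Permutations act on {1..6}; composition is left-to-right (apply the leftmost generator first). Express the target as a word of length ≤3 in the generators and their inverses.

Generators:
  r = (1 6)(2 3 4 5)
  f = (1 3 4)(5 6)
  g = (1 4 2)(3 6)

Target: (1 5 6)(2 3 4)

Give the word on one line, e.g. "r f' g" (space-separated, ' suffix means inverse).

  after r': (1 6)(2 5 4 3)
  after f': (1 5 3 2 6 4)
  after g': (1 5 6)(2 3 4)

r' f' g'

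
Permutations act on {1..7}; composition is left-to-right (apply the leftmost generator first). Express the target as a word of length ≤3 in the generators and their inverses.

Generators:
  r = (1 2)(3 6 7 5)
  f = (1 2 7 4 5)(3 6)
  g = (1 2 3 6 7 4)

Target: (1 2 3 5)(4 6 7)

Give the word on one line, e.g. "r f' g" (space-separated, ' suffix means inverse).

  after f: (1 2 7 4 5)(3 6)
  after r: (2 5)(3 7 4)
  after r: (1 2 3 5)(4 6 7)

f r r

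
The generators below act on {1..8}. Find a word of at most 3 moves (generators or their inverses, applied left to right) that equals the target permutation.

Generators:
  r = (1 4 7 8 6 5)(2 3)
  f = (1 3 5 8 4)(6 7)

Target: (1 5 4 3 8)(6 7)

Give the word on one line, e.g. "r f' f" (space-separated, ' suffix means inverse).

  after f': (1 4 8 5 3)(6 7)
  after f': (1 8 3 4 5)
  after f': (1 5 4 3 8)(6 7)

f' f' f'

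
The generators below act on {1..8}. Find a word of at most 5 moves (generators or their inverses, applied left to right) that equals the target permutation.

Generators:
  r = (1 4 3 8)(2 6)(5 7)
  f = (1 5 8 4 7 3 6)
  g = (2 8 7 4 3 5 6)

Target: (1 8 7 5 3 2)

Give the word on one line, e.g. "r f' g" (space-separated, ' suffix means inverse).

g g r f'

  after g: (2 8 7 4 3 5 6)
  after g: (2 7 3 6 8 4 5)
  after r: (1 4 7 8 3 2 5 6)
  after f': (1 8 7 5 3 2)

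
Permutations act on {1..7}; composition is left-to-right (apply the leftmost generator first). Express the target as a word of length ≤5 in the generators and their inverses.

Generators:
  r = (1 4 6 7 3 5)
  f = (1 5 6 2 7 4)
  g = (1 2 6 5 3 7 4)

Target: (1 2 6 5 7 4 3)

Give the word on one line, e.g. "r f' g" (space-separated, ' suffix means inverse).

f' g' f'

  after f': (1 4 7 2 6 5)
  after g': (1 7)(3 5 4)
  after f': (1 2 6 5 7 4 3)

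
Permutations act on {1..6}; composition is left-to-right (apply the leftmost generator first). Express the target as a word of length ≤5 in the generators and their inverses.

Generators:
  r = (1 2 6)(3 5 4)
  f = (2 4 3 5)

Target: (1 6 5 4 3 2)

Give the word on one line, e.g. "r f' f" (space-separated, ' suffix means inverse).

  after r': (1 6 2)(3 4 5)
  after f: (1 6 4 2)
  after f: (1 6 3 5 2)
  after f: (1 6 5 4 3 2)

r' f f f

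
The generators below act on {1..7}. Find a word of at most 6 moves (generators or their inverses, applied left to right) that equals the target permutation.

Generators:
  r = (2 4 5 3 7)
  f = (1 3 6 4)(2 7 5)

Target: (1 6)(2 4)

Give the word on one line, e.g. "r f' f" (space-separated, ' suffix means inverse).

  after r': (2 7 3 5 4)
  after r': (2 3 4 7 5)
  after f: (1 3)(2 6 4 5 7)
  after f: (1 6)(2 4)

r' r' f f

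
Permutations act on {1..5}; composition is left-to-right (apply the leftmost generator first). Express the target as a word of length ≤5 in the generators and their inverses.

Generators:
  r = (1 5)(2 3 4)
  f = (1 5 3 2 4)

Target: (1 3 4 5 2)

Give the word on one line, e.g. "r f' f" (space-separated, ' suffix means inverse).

  after f: (1 5 3 2 4)
  after r': (2 3 4 5)
  after f': (1 4)(2 5 3)
  after r': (1 3 4 5 2)

f r' f' r'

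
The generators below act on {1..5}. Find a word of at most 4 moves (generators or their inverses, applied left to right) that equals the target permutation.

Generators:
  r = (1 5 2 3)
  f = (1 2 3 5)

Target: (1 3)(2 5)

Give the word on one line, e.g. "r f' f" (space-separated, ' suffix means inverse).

  after f: (1 2 3 5)
  after f: (1 3)(2 5)

f f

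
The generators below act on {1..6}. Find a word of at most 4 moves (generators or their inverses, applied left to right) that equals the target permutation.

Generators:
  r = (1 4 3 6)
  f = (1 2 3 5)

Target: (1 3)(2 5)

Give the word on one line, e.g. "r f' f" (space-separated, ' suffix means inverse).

f f

  after f: (1 2 3 5)
  after f: (1 3)(2 5)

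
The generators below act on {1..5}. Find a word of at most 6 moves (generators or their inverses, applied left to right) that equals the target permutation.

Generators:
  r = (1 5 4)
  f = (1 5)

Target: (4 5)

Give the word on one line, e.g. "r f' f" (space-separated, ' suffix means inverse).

r' f r f' f'

  after r': (1 4 5)
  after f: (1 4)
  after r: (4 5)
  after f': (1 5 4)
  after f': (4 5)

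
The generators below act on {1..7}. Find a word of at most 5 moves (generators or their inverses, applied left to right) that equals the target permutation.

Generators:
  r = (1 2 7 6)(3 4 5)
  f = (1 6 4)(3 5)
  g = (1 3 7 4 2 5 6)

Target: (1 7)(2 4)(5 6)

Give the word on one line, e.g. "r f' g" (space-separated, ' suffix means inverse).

r' g g g

  after r': (1 6 7 2)(3 5 4)
  after g: (2 3 6 4 7 5)
  after g: (1 3)(2 7 6)
  after g: (1 7)(2 4)(5 6)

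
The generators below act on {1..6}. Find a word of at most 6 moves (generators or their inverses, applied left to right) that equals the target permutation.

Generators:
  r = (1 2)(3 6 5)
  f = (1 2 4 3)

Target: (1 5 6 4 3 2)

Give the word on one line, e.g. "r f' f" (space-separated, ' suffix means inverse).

f' r' f f f

  after f': (1 3 4 2)
  after r': (1 5 6 3 4)
  after f: (1 5 6)(2 4)
  after f: (1 5 6 2 3)
  after f: (1 5 6 4 3 2)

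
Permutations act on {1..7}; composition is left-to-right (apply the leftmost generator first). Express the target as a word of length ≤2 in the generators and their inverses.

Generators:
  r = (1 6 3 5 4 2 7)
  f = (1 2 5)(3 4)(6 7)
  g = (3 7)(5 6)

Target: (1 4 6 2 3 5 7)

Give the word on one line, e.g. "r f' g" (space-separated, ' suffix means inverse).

f r'

  after f: (1 2 5)(3 4)(6 7)
  after r': (1 4 6 2 3 5 7)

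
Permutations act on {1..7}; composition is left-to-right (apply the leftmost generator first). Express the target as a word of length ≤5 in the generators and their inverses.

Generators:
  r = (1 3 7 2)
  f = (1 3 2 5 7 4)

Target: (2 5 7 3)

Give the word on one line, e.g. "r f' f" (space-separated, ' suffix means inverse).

  after f': (1 4 7 5 2 3)
  after r': (1 4 3 2)(5 7)
  after f: (2 3 5 4)
  after r: (1 3 5 4)(2 7)
  after f': (2 5 7 3)

f' r' f r f'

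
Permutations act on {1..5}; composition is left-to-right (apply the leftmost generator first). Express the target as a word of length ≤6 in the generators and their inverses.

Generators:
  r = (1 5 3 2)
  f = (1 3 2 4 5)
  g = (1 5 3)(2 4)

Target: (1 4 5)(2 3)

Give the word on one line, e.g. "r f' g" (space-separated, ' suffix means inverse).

f' f' f' g

  after f': (1 5 4 2 3)
  after f': (1 4 3 5 2)
  after f': (1 2 5 3 4)
  after g: (1 4 5)(2 3)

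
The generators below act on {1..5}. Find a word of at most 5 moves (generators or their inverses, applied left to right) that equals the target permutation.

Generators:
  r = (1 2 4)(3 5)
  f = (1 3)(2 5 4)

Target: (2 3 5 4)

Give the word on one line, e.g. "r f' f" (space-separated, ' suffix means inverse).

f' r f r' r'

  after f': (1 3)(2 4 5)
  after r: (1 5 4 3 2)
  after f: (1 4)(2 3 5)
  after r': (1 2 5)
  after r': (2 3 5 4)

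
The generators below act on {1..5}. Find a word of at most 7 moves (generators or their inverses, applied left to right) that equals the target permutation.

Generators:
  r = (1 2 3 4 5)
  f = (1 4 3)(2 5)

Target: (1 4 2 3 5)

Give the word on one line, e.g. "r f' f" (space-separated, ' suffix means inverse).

  after f': (1 3 4)(2 5)
  after f': (1 4 3)
  after f': (2 5)
  after f': (1 3 4)
  after r: (1 4 2 3 5)

f' f' f' f' r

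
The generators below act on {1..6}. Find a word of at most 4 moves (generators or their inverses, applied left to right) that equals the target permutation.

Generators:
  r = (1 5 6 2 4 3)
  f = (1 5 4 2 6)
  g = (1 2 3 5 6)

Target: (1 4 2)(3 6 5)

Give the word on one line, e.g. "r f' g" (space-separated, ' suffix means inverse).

  after r: (1 5 6 2 4 3)
  after g': (1 3 6)(2 4)
  after f': (1 3 2 5)
  after r': (1 4 2)(3 6 5)

r g' f' r'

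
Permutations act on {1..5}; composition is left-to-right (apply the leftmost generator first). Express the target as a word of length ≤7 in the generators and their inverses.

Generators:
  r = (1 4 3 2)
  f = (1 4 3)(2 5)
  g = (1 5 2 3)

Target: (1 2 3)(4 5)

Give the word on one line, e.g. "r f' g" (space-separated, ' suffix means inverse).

  after r': (1 2 3 4)
  after f': (1 5 2 4 3)
  after r': (1 5 3 2)
  after r': (1 5 4)
  after g: (1 2 3)(4 5)

r' f' r' r' g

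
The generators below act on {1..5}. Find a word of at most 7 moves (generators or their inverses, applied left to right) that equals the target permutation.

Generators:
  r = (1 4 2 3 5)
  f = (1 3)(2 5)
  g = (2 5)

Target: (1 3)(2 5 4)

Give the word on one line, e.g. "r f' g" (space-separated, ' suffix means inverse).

  after r': (1 5 3 2 4)
  after f: (1 2 4 3 5)
  after g': (1 5)(2 4 3)
  after r: (4 5)
  after f: (1 3)(2 5 4)

r' f g' r f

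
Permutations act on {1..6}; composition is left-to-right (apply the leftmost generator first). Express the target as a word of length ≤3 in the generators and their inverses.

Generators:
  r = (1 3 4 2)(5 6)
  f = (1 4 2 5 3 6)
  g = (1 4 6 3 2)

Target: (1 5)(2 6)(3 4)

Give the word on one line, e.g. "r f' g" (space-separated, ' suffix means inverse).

  after r': (1 2 4 3)(5 6)
  after g': (1 3 2)(4 6 5)
  after f': (1 5)(2 6)(3 4)

r' g' f'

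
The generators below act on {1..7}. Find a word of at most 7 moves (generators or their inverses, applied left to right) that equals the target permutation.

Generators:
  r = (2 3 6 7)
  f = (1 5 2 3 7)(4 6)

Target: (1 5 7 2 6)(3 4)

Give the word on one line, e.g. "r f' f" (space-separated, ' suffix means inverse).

  after r: (2 3 6 7)
  after r: (2 6)(3 7)
  after f': (1 7 2 4 6 5)
  after r: (1 2 4 7 3 6 5)
  after f': (1 5 7 2 6)(3 4)

r r f' r f'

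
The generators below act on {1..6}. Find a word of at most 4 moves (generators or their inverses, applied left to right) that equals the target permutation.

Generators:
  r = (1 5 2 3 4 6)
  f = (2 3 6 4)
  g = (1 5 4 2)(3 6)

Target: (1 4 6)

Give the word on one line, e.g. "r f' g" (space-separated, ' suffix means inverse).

  after g': (1 2 4 5)(3 6)
  after f': (1 4 5)(2 6)
  after g: (1 2 3 6)
  after f': (1 4 6)

g' f' g f'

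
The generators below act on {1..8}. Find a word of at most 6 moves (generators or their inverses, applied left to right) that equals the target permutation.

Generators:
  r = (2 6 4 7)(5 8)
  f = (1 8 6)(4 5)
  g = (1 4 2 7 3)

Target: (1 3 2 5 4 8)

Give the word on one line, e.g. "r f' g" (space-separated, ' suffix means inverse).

r g' r f'

  after r: (2 6 4 7)(5 8)
  after g': (1 3 7 4 2 6)(5 8)
  after r: (1 3 2 4 6)
  after f': (1 3 2 5 4 8)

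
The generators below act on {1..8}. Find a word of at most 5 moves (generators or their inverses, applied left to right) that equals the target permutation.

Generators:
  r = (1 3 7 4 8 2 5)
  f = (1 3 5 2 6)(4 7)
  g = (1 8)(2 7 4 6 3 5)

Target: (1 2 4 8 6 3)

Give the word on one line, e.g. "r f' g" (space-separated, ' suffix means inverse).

f' f' r f

  after f': (1 6 2 5 3)(4 7)
  after f': (1 2 3 6 5)
  after r: (1 5 3 6)(2 7 4 8)
  after f: (1 2 4 8 6 3)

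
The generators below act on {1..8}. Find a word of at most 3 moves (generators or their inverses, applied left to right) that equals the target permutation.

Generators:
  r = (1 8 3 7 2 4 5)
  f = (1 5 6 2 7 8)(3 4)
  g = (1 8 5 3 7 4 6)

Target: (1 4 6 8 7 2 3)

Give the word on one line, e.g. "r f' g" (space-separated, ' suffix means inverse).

  after r': (1 5 4 2 7 3 8)
  after g: (1 3 5 6)(2 4)
  after f': (1 4 6 8 7 2 3)

r' g f'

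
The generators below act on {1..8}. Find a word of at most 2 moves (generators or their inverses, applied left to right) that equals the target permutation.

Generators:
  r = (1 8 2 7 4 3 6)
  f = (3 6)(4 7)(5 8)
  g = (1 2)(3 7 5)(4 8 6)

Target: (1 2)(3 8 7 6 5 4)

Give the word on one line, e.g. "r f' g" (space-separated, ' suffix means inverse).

  after g': (1 2)(3 5 7)(4 6 8)
  after f: (1 2)(3 8 7 6 5 4)

g' f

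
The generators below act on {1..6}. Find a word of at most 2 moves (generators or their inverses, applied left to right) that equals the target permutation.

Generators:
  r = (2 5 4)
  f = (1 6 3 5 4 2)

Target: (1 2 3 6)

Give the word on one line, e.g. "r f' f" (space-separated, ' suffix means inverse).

r f'

  after r: (2 5 4)
  after f': (1 2 3 6)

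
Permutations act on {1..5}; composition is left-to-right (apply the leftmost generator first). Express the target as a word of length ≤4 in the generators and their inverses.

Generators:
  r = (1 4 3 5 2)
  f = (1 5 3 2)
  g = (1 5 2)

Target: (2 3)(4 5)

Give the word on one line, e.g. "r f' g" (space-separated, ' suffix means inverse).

  after g': (1 2 5)
  after g': (1 5 2)
  after r: (1 2 4 3 5)
  after r: (2 3)(4 5)

g' g' r r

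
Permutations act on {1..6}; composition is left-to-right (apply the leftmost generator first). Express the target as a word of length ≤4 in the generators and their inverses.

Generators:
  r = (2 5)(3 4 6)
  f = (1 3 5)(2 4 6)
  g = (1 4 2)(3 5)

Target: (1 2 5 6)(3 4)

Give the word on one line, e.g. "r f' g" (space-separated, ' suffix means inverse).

f g r

  after f: (1 3 5)(2 4 6)
  after g: (1 5 4 6)
  after r: (1 2 5 6)(3 4)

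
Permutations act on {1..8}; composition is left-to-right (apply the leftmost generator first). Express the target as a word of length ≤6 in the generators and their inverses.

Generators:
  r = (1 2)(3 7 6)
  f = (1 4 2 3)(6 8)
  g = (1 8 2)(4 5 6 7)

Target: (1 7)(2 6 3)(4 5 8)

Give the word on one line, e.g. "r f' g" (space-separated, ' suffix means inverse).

  after g: (1 8 2)(4 5 6 7)
  after f': (1 6 7)(2 3)(4 5 8)
  after r: (1 3)(2 7)(4 5 8)
  after r: (1 7)(2 6 3)(4 5 8)

g f' r r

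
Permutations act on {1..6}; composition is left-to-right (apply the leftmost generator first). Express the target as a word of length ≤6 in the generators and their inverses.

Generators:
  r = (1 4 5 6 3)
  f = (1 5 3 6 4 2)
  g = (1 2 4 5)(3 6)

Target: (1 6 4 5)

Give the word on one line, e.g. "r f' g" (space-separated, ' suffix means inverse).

  after g: (1 2 4 5)(3 6)
  after r: (1 2 5 4 6)
  after g: (1 4 3 6 2)
  after f': (1 6 4 5)

g r g f'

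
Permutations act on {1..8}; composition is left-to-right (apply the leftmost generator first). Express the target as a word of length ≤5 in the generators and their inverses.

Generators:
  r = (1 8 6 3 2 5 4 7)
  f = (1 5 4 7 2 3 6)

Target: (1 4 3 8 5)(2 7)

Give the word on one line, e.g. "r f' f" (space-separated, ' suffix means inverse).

f' r' r' r' f'

  after f': (1 6 3 2 7 4 5)
  after r': (1 8)(2 4)(5 7)
  after r': (2 5 4 3 6 8 7)
  after r': (1 7 3 8 4 6)
  after f': (1 4 3 8 5)(2 7)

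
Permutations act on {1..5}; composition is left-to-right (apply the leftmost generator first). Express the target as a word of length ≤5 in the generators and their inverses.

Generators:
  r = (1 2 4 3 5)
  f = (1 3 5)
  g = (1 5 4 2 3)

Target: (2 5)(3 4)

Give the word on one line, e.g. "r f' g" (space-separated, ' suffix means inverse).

f r g' f g

  after f: (1 3 5)
  after r: (1 5 2 4 3)
  after g': (2 5 4)
  after f: (1 3 5 4 2)
  after g: (2 5)(3 4)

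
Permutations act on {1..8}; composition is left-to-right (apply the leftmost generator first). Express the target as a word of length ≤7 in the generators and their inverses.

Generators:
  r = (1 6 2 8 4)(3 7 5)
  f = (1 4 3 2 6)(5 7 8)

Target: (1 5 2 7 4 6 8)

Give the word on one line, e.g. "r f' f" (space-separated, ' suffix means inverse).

  after r': (1 4 8 2 6)(3 5 7)
  after r': (1 8 6 4 2)(3 7 5)
  after f: (1 5 2 4 6 3 8)
  after r': (1 7 3 2 8 4)(5 6)
  after f': (1 5 2 7 4 6 8)

r' r' f r' f'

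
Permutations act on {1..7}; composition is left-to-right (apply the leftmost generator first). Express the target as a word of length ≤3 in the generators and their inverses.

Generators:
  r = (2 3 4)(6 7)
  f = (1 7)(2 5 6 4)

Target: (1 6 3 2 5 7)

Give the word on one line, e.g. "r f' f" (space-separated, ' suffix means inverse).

f r'

  after f: (1 7)(2 5 6 4)
  after r': (1 6 3 2 5 7)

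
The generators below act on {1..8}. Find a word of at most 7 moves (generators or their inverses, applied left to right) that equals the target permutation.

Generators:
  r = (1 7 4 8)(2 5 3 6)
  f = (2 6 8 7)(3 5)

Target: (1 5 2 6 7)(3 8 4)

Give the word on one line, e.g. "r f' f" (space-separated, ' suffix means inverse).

  after r: (1 7 4 8)(2 5 3 6)
  after f: (1 2 3 8)(4 7)
  after f: (1 6 8)(2 5 3 7 4)
  after r': (1 3)(4 6)
  after r': (1 5 2 6 7)(3 8 4)

r f f r' r'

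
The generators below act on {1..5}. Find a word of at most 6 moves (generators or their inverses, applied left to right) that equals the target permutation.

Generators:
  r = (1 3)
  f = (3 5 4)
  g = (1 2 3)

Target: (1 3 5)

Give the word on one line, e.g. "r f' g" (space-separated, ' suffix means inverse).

  after r: (1 3)
  after f': (1 4 5 3)
  after r': (1 4 5)
  after f: (1 3 5)

r f' r' f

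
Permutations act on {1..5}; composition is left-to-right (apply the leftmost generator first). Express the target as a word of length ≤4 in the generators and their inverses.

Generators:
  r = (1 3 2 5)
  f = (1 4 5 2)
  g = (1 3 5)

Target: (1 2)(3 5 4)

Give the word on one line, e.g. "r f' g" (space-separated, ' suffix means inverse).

f f f g

  after f: (1 4 5 2)
  after f: (1 5)(2 4)
  after f: (1 2 5 4)
  after g: (1 2)(3 5 4)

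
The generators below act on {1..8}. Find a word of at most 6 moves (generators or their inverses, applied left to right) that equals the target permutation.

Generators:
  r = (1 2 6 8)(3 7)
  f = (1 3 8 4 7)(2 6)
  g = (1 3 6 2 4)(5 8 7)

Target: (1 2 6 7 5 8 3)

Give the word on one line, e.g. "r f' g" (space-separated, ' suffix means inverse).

  after f': (1 7 4 8 3)(2 6)
  after f': (1 4 3 7 8)
  after g': (1 2 6 3 8 4)(5 7)
  after f': (1 6)(4 7 5)
  after f': (1 2 6 7 5 8 3)

f' f' g' f' f'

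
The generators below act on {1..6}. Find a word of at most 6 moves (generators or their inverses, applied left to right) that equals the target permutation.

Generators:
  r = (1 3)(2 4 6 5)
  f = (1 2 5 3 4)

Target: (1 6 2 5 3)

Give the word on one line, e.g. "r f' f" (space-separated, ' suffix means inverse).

f' r' r' r' f'

  after f': (1 4 3 5 2)
  after r': (1 2 3 6 4)
  after r': (1 5 6 2)(3 4)
  after r': (1 6 5 4)(2 3)
  after f': (1 6 2 5 3)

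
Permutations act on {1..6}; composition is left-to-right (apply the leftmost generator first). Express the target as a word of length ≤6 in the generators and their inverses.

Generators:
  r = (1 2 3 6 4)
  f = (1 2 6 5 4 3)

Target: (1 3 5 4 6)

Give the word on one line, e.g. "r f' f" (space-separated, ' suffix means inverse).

  after f': (1 3 4 5 6 2)
  after r': (1 2 4 5 3 6)
  after f: (1 6 2 3 5)
  after r': (1 3 5 4 6)

f' r' f r'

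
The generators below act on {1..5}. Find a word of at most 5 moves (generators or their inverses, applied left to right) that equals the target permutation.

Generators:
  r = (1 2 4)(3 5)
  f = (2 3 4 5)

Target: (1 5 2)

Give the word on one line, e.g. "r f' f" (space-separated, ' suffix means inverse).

  after f: (2 3 4 5)
  after r': (1 4 3 2 5)
  after f': (1 3 5)(2 4)
  after r: (1 5 2)

f r' f' r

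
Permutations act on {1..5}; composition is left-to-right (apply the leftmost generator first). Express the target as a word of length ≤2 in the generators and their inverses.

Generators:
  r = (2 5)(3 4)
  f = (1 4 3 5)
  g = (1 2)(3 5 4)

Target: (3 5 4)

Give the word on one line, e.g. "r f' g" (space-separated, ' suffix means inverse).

  after g': (1 2)(3 4 5)
  after g': (3 5 4)

g' g'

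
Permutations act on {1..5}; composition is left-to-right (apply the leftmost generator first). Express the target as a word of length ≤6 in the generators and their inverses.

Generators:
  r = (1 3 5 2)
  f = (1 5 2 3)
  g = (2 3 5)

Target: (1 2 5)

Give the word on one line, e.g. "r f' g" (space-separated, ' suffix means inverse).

  after r': (1 2 5 3)
  after f': (1 5 2)
  after r': (1 3)
  after f': (1 2 5)

r' f' r' f'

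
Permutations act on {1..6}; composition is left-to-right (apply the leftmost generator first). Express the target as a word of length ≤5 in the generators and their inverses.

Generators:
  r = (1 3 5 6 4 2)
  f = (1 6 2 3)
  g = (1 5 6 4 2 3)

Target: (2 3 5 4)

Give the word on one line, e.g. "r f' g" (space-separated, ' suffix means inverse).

g f g'

  after g: (1 5 6 4 2 3)
  after f: (1 5 2)(3 6 4)
  after g': (2 3 5 4)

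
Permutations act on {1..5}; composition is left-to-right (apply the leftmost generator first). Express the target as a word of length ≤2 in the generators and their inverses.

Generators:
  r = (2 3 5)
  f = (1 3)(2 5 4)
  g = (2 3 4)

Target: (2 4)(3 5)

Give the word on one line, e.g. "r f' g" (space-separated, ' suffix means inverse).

  after g': (2 4 3)
  after r': (2 4)(3 5)

g' r'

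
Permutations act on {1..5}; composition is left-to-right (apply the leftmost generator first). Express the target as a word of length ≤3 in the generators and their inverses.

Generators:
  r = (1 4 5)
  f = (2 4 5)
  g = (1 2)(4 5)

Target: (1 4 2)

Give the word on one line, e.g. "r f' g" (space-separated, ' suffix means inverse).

g' f

  after g': (1 2)(4 5)
  after f: (1 4 2)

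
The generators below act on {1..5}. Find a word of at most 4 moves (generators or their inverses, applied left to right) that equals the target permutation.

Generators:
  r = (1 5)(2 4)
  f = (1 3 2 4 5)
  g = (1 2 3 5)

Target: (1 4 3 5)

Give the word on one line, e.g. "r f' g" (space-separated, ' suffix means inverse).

f g' r

  after f: (1 3 2 4 5)
  after g': (1 2 4 3)
  after r: (1 4 3 5)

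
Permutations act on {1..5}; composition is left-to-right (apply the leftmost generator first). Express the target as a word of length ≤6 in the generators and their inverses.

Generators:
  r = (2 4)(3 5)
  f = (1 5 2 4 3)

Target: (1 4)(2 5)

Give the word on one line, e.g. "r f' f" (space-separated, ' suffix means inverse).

r' f f f

  after r': (2 4)(3 5)
  after f: (1 5)(2 3)
  after f: (1 2)(3 4)
  after f: (1 4)(2 5)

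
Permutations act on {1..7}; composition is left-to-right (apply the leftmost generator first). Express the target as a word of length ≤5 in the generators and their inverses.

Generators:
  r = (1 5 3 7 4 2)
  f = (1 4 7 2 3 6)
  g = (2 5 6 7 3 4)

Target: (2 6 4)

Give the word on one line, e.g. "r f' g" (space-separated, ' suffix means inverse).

  after g: (2 5 6 7 3 4)
  after r': (1 2)(3 7 5 6)
  after g': (1 4 3 6 7 2)
  after f': (2 6 4)

g r' g' f'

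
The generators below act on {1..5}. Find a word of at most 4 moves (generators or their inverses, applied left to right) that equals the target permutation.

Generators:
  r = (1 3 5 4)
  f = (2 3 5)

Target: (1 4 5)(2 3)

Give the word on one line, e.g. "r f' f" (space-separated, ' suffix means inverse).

f' r'

  after f': (2 5 3)
  after r': (1 4 5)(2 3)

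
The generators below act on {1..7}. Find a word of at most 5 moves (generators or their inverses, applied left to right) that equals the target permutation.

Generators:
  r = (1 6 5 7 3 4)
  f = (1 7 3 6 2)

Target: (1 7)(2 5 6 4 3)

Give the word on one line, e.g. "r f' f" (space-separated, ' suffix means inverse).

f' f' f' r'

  after f': (1 2 6 3 7)
  after f': (1 6 7 2 3)
  after f': (1 3 2 7 6)
  after r': (1 7)(2 5 6 4 3)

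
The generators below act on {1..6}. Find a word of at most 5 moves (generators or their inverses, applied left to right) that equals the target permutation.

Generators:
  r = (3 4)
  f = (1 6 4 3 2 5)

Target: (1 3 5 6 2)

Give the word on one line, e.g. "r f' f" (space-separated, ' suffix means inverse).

f r f r'

  after f: (1 6 4 3 2 5)
  after r: (1 6 3 2 5)
  after f: (1 4 3 5 6 2)
  after r': (1 3 5 6 2)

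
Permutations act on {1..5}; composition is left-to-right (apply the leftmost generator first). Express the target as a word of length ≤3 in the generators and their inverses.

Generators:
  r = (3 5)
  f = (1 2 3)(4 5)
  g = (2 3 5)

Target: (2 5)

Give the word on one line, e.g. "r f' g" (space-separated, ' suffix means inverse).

r g'

  after r: (3 5)
  after g': (2 5)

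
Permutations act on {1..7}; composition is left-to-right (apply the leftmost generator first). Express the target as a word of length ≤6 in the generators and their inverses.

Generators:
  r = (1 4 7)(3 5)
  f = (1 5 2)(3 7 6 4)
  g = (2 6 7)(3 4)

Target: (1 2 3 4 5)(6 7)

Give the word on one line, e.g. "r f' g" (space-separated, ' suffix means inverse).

  after r: (1 4 7)(3 5)
  after f: (1 3 2)(4 6)(5 7)
  after f: (1 7 2 5 6 3)
  after g: (1 2 5 7 6 4 3)
  after r: (1 2 3 4 5)(6 7)

r f f g r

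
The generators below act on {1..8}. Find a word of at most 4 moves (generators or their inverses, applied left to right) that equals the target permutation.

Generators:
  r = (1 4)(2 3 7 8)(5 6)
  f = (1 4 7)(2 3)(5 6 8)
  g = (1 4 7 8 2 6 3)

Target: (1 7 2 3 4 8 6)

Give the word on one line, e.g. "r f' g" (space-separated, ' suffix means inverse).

g g

  after g: (1 4 7 8 2 6 3)
  after g: (1 7 2 3 4 8 6)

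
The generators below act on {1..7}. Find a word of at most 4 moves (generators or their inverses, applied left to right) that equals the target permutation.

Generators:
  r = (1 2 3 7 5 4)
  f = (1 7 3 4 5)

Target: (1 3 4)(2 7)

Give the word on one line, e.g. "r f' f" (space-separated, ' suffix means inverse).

f' r f'

  after f': (1 5 4 3 7)
  after r: (1 4 7 2 3 5)
  after f': (1 3 4)(2 7)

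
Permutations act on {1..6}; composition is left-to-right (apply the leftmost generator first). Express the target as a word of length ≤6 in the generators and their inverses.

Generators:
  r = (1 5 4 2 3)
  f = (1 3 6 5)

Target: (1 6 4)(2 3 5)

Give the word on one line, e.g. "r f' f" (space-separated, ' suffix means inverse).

  after r': (1 3 2 4 5)
  after f': (2 4 6 3)
  after r: (1 5 4 6)
  after f': (1 6 5 4 3)
  after r: (1 6 4)(2 3 5)

r' f' r f' r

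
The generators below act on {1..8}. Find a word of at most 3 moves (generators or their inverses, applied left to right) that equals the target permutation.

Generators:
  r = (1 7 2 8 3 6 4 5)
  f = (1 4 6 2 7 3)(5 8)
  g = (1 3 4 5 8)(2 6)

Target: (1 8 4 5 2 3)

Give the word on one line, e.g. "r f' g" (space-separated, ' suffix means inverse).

  after f': (1 3 7 2 6 4)(5 8)
  after r': (1 8 4 5 2 3)

f' r'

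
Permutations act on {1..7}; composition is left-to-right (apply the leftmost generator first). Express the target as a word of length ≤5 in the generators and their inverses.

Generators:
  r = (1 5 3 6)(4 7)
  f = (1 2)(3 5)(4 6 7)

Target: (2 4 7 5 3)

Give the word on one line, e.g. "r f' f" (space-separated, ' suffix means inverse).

f' r' f'

  after f': (1 2)(3 5)(4 7 6)
  after r': (1 2 6 7 3)
  after f': (2 4 7 5 3)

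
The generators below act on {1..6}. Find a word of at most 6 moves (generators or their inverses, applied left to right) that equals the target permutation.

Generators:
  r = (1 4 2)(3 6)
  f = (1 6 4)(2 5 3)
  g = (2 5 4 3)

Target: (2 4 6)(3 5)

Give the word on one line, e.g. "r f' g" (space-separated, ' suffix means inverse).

f r' g' r'

  after f: (1 6 4)(2 5 3)
  after r': (1 3 4 2 5 6)
  after g': (1 4 3 5 6)
  after r': (2 4 6)(3 5)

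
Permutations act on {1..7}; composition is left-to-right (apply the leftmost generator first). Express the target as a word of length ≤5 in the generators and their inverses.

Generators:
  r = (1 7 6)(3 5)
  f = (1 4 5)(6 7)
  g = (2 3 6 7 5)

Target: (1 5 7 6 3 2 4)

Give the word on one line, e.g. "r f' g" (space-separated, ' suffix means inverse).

  after g': (2 5 7 6 3)
  after f: (1 4 5 6 3 2)
  after f: (1 5 7 6 3 2 4)

g' f f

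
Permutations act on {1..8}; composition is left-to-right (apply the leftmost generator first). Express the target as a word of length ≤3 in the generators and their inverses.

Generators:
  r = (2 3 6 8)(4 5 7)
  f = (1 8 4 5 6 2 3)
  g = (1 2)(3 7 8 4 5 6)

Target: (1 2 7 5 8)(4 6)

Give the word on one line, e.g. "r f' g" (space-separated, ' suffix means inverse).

  after r: (2 3 6 8)(4 5 7)
  after g: (1 2 7 5 8)(4 6)

r g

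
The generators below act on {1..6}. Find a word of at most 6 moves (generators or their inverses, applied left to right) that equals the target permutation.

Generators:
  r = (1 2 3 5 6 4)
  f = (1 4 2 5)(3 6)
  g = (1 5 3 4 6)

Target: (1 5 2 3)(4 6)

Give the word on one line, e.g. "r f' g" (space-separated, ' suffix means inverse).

g' f g' g' f'

  after g': (1 6 4 3 5)
  after f: (1 3)(2 5 4 6)
  after g': (1 5 3 6 2)
  after g': (2 6)(3 4)
  after f': (1 5 2 3)(4 6)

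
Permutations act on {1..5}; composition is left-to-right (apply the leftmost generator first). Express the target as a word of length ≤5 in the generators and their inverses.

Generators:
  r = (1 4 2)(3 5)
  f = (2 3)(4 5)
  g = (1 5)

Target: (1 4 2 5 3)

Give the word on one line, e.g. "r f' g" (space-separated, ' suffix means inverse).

  after r: (1 4 2)(3 5)
  after f: (1 5 2)(3 4)
  after f: (1 4 2)(3 5)
  after g: (1 4 2 5 3)

r f f g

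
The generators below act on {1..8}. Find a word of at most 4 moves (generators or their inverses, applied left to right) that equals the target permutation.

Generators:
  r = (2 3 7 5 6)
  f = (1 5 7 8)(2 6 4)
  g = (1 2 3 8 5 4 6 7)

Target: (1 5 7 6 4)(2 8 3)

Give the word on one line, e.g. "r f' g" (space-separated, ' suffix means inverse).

g' f f f

  after g': (1 7 6 4 5 8 3 2)
  after f: (1 8 3 6 2 5)(4 7)
  after f: (2 7)(3 4 8)
  after f: (1 5 7 6 4)(2 8 3)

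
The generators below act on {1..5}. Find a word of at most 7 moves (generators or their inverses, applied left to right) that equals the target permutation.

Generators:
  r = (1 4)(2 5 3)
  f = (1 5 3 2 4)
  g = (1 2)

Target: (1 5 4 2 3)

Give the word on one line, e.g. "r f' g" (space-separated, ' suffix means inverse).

f' f' r' f' g'

  after f': (1 4 2 3 5)
  after f': (1 2 5 4 3)
  after r': (1 3 4 5)
  after f': (1 5 4)(2 3)
  after g': (1 5 4 2 3)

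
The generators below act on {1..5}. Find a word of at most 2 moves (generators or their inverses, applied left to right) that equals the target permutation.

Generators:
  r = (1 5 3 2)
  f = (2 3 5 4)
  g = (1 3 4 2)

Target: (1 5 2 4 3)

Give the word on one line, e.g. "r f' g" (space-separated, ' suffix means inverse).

  after f': (2 4 5 3)
  after r: (1 5 2 4 3)

f' r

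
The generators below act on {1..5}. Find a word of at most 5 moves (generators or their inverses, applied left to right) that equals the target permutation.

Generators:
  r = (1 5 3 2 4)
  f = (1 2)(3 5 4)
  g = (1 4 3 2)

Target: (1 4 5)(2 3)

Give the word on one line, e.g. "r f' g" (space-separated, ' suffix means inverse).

  after g: (1 4 3 2)
  after f: (1 3)(4 5)
  after g': (1 4 5)(2 3)

g f g'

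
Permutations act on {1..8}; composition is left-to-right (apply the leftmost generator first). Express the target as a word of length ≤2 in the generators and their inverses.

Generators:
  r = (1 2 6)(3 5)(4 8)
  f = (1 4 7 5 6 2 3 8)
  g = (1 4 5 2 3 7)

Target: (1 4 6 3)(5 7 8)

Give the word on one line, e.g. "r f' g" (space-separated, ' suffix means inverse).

f' r'

  after f': (1 8 3 2 6 5 7 4)
  after r': (1 4 6 3)(5 7 8)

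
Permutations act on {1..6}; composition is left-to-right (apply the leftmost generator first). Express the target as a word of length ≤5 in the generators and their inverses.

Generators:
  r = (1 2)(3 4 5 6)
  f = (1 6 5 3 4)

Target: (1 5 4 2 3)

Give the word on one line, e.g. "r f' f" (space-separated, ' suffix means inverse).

  after r: (1 2)(3 4 5 6)
  after f: (1 2 6 4 3)
  after r: (2 3)(5 6)
  after f: (1 6 3 2 4)
  after r': (1 5 4 2 3)

r f r f r'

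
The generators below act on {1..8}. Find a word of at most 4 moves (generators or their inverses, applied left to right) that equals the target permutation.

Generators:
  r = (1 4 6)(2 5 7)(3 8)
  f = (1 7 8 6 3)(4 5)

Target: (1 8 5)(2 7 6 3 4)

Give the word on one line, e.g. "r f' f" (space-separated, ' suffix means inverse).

f' r'

  after f': (1 3 6 8 7)(4 5)
  after r': (1 8 5)(2 7 6 3 4)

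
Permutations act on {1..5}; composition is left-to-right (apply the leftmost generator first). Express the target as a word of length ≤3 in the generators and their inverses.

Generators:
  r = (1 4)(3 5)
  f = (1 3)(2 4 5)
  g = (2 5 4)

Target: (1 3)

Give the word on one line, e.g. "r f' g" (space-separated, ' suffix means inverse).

  after g': (2 4 5)
  after f': (1 3)

g' f'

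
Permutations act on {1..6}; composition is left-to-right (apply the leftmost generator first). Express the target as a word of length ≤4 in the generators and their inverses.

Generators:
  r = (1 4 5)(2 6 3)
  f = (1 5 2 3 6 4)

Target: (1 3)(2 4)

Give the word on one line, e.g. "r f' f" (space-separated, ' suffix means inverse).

r' f f

  after r': (1 5 4)(2 3 6)
  after f: (1 2 6 3 4 5)
  after f: (1 3)(2 4)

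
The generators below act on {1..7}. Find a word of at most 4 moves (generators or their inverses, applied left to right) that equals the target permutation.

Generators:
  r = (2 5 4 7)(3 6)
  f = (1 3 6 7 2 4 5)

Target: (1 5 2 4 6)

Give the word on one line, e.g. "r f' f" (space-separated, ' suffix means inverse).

r f'

  after r: (2 5 4 7)(3 6)
  after f': (1 5 2 4 6)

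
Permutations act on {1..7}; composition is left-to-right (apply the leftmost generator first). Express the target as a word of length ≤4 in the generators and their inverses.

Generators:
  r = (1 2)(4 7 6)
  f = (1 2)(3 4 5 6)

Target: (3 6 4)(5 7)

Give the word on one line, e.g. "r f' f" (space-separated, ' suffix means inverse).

r r f r'

  after r: (1 2)(4 7 6)
  after r: (4 6 7)
  after f: (1 2)(3 4)(5 6 7)
  after r': (3 6 4)(5 7)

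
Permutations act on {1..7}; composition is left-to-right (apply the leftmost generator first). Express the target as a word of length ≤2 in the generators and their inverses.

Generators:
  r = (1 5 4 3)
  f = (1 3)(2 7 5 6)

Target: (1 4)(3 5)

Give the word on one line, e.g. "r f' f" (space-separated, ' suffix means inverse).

r' r'

  after r': (1 3 4 5)
  after r': (1 4)(3 5)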